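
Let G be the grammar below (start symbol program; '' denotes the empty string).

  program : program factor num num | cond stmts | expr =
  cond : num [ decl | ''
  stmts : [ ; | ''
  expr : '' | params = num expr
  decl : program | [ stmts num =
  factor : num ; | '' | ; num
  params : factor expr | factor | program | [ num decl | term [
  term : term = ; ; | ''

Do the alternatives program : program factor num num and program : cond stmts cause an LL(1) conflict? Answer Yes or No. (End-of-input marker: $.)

Yes

FIRST(program factor num num) = { ;, =, [, num } and FIRST(cond stmts) = { [, num, '' }.
Both contain [, so the two alternatives are not disjoint — LL(1) conflict.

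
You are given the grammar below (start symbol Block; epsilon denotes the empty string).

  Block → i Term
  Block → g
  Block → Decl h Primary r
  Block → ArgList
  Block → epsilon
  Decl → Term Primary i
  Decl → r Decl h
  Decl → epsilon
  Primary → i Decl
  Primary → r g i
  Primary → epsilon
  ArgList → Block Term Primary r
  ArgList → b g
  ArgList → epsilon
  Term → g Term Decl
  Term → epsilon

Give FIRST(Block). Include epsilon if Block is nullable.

Block → i Term contributes {i}.
Block → g contributes {g}.
From Block → Decl h Primary r: Decl nullable, take FIRST(Decl) ∪ {h} = { g, h, i, r }.
From Block → ArgList: add FIRST(ArgList) = { b, g, h, i, r, epsilon } (including epsilon since ArgList is nullable).
Block → epsilon contributes epsilon.
Union: FIRST(Block) = { b, g, h, i, r, epsilon }.

{ b, g, h, i, r, epsilon }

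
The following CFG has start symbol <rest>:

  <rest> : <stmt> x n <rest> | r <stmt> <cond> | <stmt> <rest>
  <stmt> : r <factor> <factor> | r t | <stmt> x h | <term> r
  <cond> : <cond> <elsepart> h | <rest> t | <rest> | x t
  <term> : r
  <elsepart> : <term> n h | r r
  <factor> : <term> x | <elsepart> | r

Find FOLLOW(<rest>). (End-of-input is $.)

{ $, r, t }

<rest> is the start symbol, so $ ∈ FOLLOW(<rest>).
In <rest> : <stmt> x n <rest>: <rest> is at the end, add FOLLOW(<rest>) = { $, r, t }.
In <rest> : <stmt> <rest>: <rest> is at the end, add FOLLOW(<rest>) = { $, r, t }.
In <cond> : <rest> t: add FIRST(t) = { t }.
In <cond> : <rest>: <rest> is at the end, add FOLLOW(<cond>) = { $, r, t }.
Union: FOLLOW(<rest>) = { $, r, t }.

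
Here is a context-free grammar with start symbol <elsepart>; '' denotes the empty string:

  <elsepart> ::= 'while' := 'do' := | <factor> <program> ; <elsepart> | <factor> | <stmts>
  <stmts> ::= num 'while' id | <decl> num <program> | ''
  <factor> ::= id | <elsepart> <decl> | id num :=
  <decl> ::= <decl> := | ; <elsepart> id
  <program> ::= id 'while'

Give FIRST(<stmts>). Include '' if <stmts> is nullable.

<stmts> ::= num 'while' id contributes {num}.
From <stmts> ::= <decl> num <program>: add FIRST(<decl>) = { ; }.
<stmts> ::= '' contributes ''.
Union: FIRST(<stmts>) = { ;, num, '' }.

{ ;, num, '' }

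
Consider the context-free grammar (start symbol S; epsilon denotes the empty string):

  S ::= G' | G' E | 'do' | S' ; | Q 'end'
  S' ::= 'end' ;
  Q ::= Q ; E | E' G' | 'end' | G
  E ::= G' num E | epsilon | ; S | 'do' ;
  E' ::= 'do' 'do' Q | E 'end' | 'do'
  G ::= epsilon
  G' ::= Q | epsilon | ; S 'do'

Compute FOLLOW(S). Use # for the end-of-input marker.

{ #, 'do', 'end', ;, num }

S is the start symbol, so # ∈ FOLLOW(S).
In E ::= ; S: S is at the end, add FOLLOW(E) = { #, 'do', 'end', ;, num }.
In G' ::= ; S 'do': add FIRST('do') = { 'do' }.
Union: FOLLOW(S) = { #, 'do', 'end', ;, num }.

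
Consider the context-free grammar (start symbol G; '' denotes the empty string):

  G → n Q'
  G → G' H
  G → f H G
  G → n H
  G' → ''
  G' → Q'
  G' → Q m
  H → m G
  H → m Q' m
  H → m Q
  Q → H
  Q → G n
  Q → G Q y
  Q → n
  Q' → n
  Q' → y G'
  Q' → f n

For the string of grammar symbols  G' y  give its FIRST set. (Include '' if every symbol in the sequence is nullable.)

{ f, m, n, y }

Add FIRST(G')\{''} = { f, m, n, y }; G' is nullable, continue.
y is a terminal; add {y} and stop.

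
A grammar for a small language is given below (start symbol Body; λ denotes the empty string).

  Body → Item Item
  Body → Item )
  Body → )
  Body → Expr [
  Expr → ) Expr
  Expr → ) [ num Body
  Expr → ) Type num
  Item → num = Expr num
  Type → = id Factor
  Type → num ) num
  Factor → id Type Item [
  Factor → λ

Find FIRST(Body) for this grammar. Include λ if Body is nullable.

{ ), num }

From Body → Item Item: add FIRST(Item) = { num }.
From Body → Item ): add FIRST(Item) = { num }.
Body → ) contributes {)}.
From Body → Expr [: add FIRST(Expr) = { ) }.
Union: FIRST(Body) = { ), num }.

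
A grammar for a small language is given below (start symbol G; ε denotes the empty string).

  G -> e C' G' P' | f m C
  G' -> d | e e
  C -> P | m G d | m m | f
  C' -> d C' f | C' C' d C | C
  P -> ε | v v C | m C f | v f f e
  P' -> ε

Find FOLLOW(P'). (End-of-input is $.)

{ $, d }

In G -> e C' G' P': P' is at the end, add FOLLOW(G) = { $, d }.
Union: FOLLOW(P') = { $, d }.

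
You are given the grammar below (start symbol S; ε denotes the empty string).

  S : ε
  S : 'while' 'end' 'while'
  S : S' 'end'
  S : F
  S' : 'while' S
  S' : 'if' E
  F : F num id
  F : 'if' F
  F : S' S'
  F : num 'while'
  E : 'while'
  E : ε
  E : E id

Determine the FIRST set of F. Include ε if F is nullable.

From F : F num id: add FIRST(F) = { 'if', 'while', num }.
F : 'if' F contributes {'if'}.
From F : S' S': add FIRST(S') = { 'if', 'while' }.
F : num 'while' contributes {num}.
Union: FIRST(F) = { 'if', 'while', num }.

{ 'if', 'while', num }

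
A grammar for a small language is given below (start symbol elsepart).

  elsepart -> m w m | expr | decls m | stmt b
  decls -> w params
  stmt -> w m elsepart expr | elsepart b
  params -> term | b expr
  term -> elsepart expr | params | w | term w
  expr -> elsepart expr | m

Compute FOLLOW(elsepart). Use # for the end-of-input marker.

elsepart is the start symbol, so # ∈ FOLLOW(elsepart).
In stmt -> w m elsepart expr: add FIRST(expr) = { m, w }.
In stmt -> elsepart b: add FIRST(b) = { b }.
In term -> elsepart expr: add FIRST(expr) = { m, w }.
In expr -> elsepart expr: add FIRST(expr) = { m, w }.
Union: FOLLOW(elsepart) = { #, b, m, w }.

{ #, b, m, w }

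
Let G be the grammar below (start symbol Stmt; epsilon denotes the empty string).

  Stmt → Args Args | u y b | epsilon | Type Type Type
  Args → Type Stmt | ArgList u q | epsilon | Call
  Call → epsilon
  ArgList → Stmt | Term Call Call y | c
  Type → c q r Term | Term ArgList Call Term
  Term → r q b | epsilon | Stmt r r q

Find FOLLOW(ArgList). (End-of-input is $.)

{ $, c, r, u, y }

In Args → ArgList u q: add FIRST(u q) = { u }.
In Type → Term ArgList Call Term: add FIRST(Call Term)\{epsilon} = { c, r, u, y }.
  Since Call Term is nullable, also add FOLLOW(Type) = { $, c, r, u, y }.
Union: FOLLOW(ArgList) = { $, c, r, u, y }.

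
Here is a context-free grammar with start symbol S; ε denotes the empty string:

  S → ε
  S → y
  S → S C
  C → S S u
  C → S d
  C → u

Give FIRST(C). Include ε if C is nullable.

{ d, u, y }

From C → S S u: S, S nullable, take FIRST(S) ∪ FIRST(S) ∪ {u} = { d, u, y }.
From C → S d: S nullable, take FIRST(S) ∪ {d} = { d, u, y }.
C → u contributes {u}.
Union: FIRST(C) = { d, u, y }.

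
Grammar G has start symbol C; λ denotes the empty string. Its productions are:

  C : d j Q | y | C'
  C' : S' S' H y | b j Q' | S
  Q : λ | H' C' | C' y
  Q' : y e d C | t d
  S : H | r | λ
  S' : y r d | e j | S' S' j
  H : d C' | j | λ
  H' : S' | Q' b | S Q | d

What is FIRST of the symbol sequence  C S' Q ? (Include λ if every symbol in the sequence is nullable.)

Add FIRST(C)\{λ} = { b, d, e, j, r, y }; C is nullable, continue.
Add FIRST(S') = { e, y }; S' is not nullable, stop.

{ b, d, e, j, r, y }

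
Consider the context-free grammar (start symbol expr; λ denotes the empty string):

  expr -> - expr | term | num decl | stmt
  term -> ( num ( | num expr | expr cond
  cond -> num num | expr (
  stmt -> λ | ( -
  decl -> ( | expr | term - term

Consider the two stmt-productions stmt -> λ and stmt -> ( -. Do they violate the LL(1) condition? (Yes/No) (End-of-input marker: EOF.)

Yes

FIRST(λ) = { λ } and FIRST(( -) = { ( }.
The first alternative is nullable and FOLLOW(stmt) = { EOF, (, -, num } shares ( with FIRST of the second — conflict.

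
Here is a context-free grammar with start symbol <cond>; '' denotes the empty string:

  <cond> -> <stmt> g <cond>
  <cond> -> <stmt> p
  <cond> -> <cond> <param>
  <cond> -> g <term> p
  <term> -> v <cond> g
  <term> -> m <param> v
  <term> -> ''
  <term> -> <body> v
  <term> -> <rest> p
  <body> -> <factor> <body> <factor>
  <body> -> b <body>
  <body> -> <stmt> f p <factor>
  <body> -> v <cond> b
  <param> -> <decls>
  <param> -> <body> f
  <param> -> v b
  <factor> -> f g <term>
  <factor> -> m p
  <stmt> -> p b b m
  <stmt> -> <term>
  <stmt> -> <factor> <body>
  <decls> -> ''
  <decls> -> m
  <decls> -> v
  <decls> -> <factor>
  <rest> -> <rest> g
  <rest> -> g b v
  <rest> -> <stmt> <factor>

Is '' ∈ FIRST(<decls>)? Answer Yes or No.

<decls> has an ''-production, so <decls> ⇒ ''.

Yes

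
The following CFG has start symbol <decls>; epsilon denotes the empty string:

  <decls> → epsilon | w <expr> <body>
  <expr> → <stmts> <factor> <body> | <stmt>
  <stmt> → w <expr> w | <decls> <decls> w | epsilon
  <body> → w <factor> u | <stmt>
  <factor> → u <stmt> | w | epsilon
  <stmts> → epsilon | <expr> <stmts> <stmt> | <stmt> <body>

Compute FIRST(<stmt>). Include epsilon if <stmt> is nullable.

<stmt> → w <expr> w contributes {w}.
From <stmt> → <decls> <decls> w: <decls>, <decls> nullable, take FIRST(<decls>) ∪ FIRST(<decls>) ∪ {w} = { w }.
<stmt> → epsilon contributes epsilon.
Union: FIRST(<stmt>) = { w, epsilon }.

{ w, epsilon }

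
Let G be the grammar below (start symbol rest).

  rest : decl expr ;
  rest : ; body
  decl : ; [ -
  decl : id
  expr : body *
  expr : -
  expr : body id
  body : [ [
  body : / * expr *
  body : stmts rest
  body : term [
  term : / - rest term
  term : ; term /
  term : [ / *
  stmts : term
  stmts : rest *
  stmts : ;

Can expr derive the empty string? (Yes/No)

No nonterminal in this grammar is nullable.
No production of expr has an RHS whose symbols are all nullable, so expr is not nullable.

No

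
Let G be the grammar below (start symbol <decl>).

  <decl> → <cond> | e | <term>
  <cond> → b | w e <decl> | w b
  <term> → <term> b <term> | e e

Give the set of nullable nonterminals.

{ } (none)

No nonterminal has an empty production or an RHS whose symbols are all nullable.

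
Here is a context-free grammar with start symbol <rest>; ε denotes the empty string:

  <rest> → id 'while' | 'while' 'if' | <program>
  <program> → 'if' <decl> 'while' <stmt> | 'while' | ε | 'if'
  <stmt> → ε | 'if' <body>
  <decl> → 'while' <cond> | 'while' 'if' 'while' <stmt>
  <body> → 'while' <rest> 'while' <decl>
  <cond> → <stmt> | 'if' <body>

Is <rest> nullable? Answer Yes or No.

Yes

<rest> → <program> and each of <program> is nullable, so <rest> ⇒* ε.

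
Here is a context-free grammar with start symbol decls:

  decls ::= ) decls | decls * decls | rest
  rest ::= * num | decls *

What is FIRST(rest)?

rest ::= * num contributes {*}.
From rest ::= decls *: add FIRST(decls) = { ), * }.
Union: FIRST(rest) = { ), * }.

{ ), * }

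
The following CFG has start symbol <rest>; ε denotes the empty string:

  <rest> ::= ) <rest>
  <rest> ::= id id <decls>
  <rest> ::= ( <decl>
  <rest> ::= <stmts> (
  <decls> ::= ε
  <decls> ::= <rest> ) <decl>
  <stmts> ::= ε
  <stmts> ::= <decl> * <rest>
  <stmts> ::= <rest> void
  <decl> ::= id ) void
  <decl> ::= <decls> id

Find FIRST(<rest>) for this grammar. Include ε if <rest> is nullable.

<rest> ::= ) <rest> contributes {)}.
<rest> ::= id id <decls> contributes {id}.
<rest> ::= ( <decl> contributes {(}.
From <rest> ::= <stmts> (: <stmts> nullable, take FIRST(<stmts>) ∪ {(} = { (, ), id }.
Union: FIRST(<rest>) = { (, ), id }.

{ (, ), id }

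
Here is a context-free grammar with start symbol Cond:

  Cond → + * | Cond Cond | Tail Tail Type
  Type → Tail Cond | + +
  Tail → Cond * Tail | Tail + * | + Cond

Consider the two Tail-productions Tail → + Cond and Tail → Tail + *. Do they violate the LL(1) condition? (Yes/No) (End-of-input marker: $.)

Yes

FIRST(+ Cond) = { + } and FIRST(Tail + *) = { + }.
Both contain +, so the two alternatives are not disjoint — LL(1) conflict.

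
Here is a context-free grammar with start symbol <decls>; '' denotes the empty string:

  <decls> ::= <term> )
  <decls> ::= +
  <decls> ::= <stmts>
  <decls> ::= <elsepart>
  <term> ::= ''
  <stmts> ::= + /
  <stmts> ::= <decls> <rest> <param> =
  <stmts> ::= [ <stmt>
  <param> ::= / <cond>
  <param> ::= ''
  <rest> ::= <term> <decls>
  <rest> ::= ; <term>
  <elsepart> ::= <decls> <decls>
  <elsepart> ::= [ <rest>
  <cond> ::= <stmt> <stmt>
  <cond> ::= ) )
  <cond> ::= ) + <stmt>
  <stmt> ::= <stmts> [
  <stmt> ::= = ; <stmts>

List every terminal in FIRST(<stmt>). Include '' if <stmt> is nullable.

{ ), +, =, [ }

From <stmt> ::= <stmts> [: add FIRST(<stmts>) = { ), +, [ }.
<stmt> ::= = ; <stmts> contributes {=}.
Union: FIRST(<stmt>) = { ), +, =, [ }.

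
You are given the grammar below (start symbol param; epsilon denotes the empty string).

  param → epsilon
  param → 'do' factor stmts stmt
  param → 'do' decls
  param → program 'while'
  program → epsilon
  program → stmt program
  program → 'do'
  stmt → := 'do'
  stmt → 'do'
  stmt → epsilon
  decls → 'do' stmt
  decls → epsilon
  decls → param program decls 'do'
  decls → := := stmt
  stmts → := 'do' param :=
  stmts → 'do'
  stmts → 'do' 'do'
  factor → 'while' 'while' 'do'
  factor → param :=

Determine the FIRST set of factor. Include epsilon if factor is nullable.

factor → 'while' 'while' 'do' contributes {'while'}.
From factor → param :=: param nullable, take FIRST(param) ∪ {:=} = { 'do', 'while', := }.
Union: FIRST(factor) = { 'do', 'while', := }.

{ 'do', 'while', := }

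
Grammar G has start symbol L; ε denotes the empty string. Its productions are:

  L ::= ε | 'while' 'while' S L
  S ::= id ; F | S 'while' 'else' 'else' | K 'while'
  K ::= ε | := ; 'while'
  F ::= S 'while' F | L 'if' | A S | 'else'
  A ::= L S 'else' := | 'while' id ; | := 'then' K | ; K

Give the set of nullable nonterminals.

{ K, L }

Directly nullable (have an ε-production): L, K.
No other nonterminal has a production whose RHS symbols are all nullable.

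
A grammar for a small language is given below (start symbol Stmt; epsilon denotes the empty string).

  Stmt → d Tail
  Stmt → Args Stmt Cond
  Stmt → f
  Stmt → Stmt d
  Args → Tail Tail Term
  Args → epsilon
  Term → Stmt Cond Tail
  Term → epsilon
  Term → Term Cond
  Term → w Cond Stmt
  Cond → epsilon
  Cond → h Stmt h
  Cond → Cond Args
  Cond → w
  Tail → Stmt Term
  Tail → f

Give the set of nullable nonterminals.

Directly nullable (have an epsilon-production): Args, Term, Cond.
No other nonterminal has a production whose RHS symbols are all nullable.

{ Args, Cond, Term }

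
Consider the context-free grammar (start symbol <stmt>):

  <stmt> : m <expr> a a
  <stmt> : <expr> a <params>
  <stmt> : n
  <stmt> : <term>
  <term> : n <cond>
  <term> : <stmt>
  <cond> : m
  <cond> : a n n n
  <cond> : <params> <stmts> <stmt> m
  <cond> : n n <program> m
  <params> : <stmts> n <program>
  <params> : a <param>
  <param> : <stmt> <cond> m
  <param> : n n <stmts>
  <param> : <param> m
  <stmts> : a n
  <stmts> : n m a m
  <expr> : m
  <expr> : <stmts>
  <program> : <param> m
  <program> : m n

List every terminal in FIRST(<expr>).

{ a, m, n }

<expr> : m contributes {m}.
From <expr> : <stmts>: add FIRST(<stmts>) = { a, n }.
Union: FIRST(<expr>) = { a, m, n }.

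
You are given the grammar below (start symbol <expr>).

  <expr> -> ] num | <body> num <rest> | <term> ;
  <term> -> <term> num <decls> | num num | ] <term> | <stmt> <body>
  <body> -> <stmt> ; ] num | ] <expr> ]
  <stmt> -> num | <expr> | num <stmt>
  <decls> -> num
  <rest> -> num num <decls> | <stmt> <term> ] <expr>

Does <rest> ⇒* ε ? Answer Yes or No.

No nonterminal in this grammar is nullable.
No production of <rest> has an RHS whose symbols are all nullable, so <rest> is not nullable.

No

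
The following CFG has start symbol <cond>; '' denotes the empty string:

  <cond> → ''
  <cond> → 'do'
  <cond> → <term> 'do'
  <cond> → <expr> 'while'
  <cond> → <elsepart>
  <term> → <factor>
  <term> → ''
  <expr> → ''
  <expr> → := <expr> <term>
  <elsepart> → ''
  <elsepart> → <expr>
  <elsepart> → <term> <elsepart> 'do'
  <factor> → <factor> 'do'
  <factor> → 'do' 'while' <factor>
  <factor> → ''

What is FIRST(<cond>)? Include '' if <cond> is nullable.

{ 'do', 'while', :=, '' }

<cond> → '' contributes ''.
<cond> → 'do' contributes {'do'}.
From <cond> → <term> 'do': <term> nullable, take FIRST(<term>) ∪ {'do'} = { 'do' }.
From <cond> → <expr> 'while': <expr> nullable, take FIRST(<expr>) ∪ {'while'} = { 'while', := }.
From <cond> → <elsepart>: add FIRST(<elsepart>) = { 'do', :=, '' } (including '' since <elsepart> is nullable).
Union: FIRST(<cond>) = { 'do', 'while', :=, '' }.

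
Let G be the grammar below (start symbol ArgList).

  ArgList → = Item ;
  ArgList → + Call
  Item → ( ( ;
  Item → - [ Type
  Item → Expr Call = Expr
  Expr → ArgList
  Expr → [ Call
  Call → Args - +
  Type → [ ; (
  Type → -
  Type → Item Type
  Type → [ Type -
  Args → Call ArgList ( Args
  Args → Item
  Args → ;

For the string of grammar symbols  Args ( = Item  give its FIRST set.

Add FIRST(Args) = { (, +, -, ;, =, [ }; Args is not nullable, stop.

{ (, +, -, ;, =, [ }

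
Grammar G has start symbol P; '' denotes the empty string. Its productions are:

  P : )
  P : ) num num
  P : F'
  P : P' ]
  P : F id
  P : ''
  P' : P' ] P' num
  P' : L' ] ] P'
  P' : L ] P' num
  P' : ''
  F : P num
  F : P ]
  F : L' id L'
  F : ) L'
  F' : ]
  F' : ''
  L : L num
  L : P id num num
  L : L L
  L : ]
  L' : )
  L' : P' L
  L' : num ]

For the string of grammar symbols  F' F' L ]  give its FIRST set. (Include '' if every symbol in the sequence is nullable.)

Add FIRST(F')\{''} = { ] }; F' is nullable, continue.
Add FIRST(F')\{''} = { ] }; F' is nullable, continue.
Add FIRST(L) = { ), ], id, num }; L is not nullable, stop.

{ ), ], id, num }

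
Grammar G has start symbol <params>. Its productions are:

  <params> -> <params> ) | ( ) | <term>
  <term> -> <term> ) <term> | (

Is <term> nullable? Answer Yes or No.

No

No nonterminal in this grammar is nullable.
No production of <term> has an RHS whose symbols are all nullable, so <term> is not nullable.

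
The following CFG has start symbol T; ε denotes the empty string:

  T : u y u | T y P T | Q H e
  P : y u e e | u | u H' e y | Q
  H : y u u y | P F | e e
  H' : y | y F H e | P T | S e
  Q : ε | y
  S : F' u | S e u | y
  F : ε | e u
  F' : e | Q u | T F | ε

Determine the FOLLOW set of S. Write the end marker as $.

{ e }

In H' : S e: add FIRST(e) = { e }.
In S : S e u: add FIRST(e u) = { e }.
Union: FOLLOW(S) = { e }.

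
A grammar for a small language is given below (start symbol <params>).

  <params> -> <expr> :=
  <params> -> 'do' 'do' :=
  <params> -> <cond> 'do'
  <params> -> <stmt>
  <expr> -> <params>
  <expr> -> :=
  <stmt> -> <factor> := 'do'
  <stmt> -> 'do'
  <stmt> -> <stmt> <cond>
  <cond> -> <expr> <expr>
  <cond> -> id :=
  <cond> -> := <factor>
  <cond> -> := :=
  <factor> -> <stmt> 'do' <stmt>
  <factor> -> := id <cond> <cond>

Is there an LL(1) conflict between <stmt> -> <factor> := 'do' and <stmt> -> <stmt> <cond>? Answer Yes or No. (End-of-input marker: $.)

FIRST(<factor> := 'do') = { 'do', := } and FIRST(<stmt> <cond>) = { 'do', := }.
Both contain 'do', so the two alternatives are not disjoint — LL(1) conflict.

Yes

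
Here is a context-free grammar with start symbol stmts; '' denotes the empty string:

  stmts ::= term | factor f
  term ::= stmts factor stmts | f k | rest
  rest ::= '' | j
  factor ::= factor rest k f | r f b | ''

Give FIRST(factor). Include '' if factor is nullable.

{ j, k, r, '' }

From factor ::= factor rest k f: factor, rest nullable, take FIRST(factor) ∪ FIRST(rest) ∪ {k} = { j, k, r }.
factor ::= r f b contributes {r}.
factor ::= '' contributes ''.
Union: FIRST(factor) = { j, k, r, '' }.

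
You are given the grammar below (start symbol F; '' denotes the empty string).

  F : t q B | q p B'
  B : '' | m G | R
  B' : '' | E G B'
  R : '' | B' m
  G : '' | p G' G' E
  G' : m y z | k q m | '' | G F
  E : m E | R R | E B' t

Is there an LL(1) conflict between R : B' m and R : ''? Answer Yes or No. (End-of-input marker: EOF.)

FIRST(B' m) = { m, p, t } and FIRST('') = { '' }.
The second alternative is nullable and FOLLOW(R) = { EOF, k, m, p, q, t } shares m with FIRST of the first — conflict.

Yes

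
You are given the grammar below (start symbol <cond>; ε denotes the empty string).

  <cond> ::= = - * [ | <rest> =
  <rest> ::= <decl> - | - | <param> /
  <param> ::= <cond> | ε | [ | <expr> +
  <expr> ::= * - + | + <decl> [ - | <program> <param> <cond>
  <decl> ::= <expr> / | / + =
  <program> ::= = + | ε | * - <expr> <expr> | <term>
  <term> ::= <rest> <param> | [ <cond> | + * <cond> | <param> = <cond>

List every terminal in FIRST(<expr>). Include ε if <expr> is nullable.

{ *, +, -, /, =, [ }

<expr> ::= * - + contributes {*}.
<expr> ::= + <decl> [ - contributes {+}.
From <expr> ::= <program> <param> <cond>: <program>, <param> nullable, take FIRST(<program>) ∪ FIRST(<param>) ∪ FIRST(<cond>) = { *, +, -, /, =, [ }.
Union: FIRST(<expr>) = { *, +, -, /, =, [ }.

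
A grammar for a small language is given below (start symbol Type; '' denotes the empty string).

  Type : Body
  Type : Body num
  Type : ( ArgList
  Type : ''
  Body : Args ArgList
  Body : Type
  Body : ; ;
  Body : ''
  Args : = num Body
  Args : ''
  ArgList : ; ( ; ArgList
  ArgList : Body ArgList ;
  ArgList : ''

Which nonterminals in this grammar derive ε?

Directly nullable (have an ''-production): Type, Body, Args, ArgList.

{ ArgList, Args, Body, Type }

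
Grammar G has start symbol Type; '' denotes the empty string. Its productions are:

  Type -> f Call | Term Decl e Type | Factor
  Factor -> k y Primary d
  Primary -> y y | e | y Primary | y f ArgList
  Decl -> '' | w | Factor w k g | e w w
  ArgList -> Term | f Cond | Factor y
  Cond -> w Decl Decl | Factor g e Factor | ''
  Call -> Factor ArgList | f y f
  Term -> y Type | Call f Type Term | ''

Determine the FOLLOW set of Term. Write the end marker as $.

{ $, d, e, f, k, w, y }

In Type -> Term Decl e Type: add FIRST(Decl e Type) = { e, k, w }.
In ArgList -> Term: Term is at the end, add FOLLOW(ArgList) = { $, d, e, f, k, w, y }.
In Term -> Call f Type Term: Term is at the end, add FOLLOW(Term) = { $, d, e, f, k, w, y }.
Union: FOLLOW(Term) = { $, d, e, f, k, w, y }.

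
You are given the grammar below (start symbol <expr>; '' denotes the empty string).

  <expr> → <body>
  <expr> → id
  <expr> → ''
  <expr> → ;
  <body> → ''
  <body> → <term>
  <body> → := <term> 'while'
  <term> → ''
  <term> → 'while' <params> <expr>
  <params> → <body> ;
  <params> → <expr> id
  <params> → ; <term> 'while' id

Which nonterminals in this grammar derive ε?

{ <body>, <expr>, <term> }

Directly nullable (have an ''-production): <expr>, <body>, <term>.
No other nonterminal has a production whose RHS symbols are all nullable.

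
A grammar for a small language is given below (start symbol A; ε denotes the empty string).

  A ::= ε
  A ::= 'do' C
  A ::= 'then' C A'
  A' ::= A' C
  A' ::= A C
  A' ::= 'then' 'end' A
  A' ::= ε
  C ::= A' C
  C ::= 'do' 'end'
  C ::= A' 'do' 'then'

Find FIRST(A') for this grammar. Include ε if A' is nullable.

{ 'do', 'then', ε }

From A' ::= A' C: A' nullable, take FIRST(A') ∪ FIRST(C) = { 'do', 'then' }.
From A' ::= A C: A nullable, take FIRST(A) ∪ FIRST(C) = { 'do', 'then' }.
A' ::= 'then' 'end' A contributes {'then'}.
A' ::= ε contributes ε.
Union: FIRST(A') = { 'do', 'then', ε }.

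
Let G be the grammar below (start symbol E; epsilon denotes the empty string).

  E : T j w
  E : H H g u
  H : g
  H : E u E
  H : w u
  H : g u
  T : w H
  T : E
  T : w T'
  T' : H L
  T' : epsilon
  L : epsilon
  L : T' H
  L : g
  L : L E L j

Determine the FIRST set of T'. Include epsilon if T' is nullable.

{ g, w, epsilon }

From T' : H L: add FIRST(H) = { g, w }.
T' : epsilon contributes epsilon.
Union: FIRST(T') = { g, w, epsilon }.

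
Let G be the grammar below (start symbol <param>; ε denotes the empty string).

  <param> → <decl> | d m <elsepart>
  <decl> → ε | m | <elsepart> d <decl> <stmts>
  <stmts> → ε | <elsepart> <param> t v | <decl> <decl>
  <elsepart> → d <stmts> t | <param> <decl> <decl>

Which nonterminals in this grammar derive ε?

Directly nullable (have an ε-production): <decl>, <stmts>.
<elsepart> → <param> <decl> <decl> with every symbol nullable, so <elsepart> is nullable.
<param> → <decl> with every symbol nullable, so <param> is nullable.

{ <decl>, <elsepart>, <param>, <stmts> }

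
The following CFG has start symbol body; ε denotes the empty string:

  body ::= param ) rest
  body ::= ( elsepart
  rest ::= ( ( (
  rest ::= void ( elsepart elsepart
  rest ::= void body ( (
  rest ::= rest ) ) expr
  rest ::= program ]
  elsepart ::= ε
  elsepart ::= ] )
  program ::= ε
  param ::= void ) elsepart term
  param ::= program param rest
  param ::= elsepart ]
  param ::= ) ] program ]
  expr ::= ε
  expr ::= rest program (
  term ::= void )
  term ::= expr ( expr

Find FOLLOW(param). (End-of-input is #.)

{ (, ), ], void }

In body ::= param ) rest: add FIRST() rest) = { ) }.
In param ::= program param rest: add FIRST(rest) = { (, ], void }.
Union: FOLLOW(param) = { (, ), ], void }.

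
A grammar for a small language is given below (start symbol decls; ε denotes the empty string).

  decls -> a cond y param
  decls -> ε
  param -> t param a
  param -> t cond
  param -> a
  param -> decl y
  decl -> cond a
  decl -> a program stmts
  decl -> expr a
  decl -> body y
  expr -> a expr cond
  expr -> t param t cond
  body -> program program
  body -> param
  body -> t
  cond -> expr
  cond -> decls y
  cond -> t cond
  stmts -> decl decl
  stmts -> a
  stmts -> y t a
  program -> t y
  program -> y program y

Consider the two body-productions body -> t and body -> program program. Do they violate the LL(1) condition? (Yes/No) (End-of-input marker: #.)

FIRST(t) = { t } and FIRST(program program) = { t, y }.
Both contain t, so the two alternatives are not disjoint — LL(1) conflict.

Yes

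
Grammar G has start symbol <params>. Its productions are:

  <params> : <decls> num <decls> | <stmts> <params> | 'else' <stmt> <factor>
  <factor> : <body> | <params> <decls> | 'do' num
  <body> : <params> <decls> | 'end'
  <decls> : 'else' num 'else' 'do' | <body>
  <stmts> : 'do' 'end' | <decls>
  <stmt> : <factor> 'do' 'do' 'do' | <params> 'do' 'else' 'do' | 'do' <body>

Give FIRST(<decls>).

{ 'do', 'else', 'end' }

<decls> : 'else' num 'else' 'do' contributes {'else'}.
From <decls> : <body>: add FIRST(<body>) = { 'do', 'else', 'end' }.
Union: FIRST(<decls>) = { 'do', 'else', 'end' }.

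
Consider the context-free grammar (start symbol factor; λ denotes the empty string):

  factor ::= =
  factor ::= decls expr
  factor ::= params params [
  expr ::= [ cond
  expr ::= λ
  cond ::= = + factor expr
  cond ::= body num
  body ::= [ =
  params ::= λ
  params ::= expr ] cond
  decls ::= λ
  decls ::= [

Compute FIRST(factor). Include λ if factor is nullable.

{ =, [, ], λ }

factor ::= = contributes {=}.
From factor ::= decls expr: decls, expr nullable, take FIRST(decls) ∪ FIRST(expr) = { [ }; also λ since the whole RHS is nullable.
From factor ::= params params [: params, params nullable, take FIRST(params) ∪ FIRST(params) ∪ {[} = { [, ] }.
Union: FIRST(factor) = { =, [, ], λ }.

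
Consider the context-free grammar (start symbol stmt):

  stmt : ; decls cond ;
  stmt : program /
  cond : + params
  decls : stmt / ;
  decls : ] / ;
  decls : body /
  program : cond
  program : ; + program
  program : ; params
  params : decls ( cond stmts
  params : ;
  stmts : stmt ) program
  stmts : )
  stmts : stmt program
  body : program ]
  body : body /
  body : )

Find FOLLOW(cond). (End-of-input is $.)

{ ), +, /, ;, ] }

In stmt : ; decls cond ;: add FIRST(;) = { ; }.
In program : cond: cond is at the end, add FOLLOW(program) = { ), +, /, ;, ] }.
In params : decls ( cond stmts: add FIRST(stmts) = { ), +, ; }.
Union: FOLLOW(cond) = { ), +, /, ;, ] }.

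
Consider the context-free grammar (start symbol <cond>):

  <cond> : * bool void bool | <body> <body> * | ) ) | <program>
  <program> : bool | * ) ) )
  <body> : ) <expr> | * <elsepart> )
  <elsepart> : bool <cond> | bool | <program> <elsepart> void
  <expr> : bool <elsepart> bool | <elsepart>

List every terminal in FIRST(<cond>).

{ ), *, bool }

<cond> : * bool void bool contributes {*}.
From <cond> : <body> <body> *: add FIRST(<body>) = { ), * }.
<cond> : ) ) contributes {)}.
From <cond> : <program>: add FIRST(<program>) = { *, bool }.
Union: FIRST(<cond>) = { ), *, bool }.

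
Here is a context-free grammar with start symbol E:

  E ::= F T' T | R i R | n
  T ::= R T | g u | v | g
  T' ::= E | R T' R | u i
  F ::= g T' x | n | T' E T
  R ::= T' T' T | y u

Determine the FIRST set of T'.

From T' ::= E: add FIRST(E) = { g, n, u, y }.
From T' ::= R T' R: add FIRST(R) = { g, n, u, y }.
T' ::= u i contributes {u}.
Union: FIRST(T') = { g, n, u, y }.

{ g, n, u, y }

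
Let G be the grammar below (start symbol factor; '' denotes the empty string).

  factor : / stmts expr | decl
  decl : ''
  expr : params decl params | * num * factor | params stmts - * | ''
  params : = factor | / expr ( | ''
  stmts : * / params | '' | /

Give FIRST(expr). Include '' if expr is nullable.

{ *, -, /, =, '' }

From expr : params decl params: params, decl, params nullable, take FIRST(params) ∪ FIRST(decl) ∪ FIRST(params) = { /, = }; also '' since the whole RHS is nullable.
expr : * num * factor contributes {*}.
From expr : params stmts - *: params, stmts nullable, take FIRST(params) ∪ FIRST(stmts) ∪ {-} = { *, -, /, = }.
expr : '' contributes ''.
Union: FIRST(expr) = { *, -, /, =, '' }.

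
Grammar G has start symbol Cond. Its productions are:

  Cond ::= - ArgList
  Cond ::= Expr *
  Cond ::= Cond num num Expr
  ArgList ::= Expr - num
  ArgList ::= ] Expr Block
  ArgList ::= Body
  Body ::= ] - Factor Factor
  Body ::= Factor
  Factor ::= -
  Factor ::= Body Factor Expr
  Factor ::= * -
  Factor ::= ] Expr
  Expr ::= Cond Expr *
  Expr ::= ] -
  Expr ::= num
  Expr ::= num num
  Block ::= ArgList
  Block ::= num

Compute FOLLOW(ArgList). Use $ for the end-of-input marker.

In Cond ::= - ArgList: ArgList is at the end, add FOLLOW(Cond) = { $, -, ], num }.
In Block ::= ArgList: ArgList is at the end, add FOLLOW(Block) = { $, -, ], num }.
Union: FOLLOW(ArgList) = { $, -, ], num }.

{ $, -, ], num }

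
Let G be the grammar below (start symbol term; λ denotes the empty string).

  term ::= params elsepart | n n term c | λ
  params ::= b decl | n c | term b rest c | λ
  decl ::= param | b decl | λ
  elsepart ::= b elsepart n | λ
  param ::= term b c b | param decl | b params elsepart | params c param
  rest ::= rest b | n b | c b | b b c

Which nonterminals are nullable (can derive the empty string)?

{ decl, elsepart, params, term }

Directly nullable (have an λ-production): term, params, decl, elsepart.
No other nonterminal has a production whose RHS symbols are all nullable.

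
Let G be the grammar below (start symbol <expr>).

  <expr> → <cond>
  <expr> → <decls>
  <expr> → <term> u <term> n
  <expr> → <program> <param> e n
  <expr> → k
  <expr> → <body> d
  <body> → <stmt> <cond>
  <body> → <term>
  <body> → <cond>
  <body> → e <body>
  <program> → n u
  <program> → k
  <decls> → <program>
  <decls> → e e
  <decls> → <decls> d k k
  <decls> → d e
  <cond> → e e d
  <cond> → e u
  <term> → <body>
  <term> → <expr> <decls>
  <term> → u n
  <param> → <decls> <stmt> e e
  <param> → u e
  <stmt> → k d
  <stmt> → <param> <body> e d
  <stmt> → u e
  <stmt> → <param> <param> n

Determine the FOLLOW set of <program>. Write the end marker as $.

In <expr> → <program> <param> e n: add FIRST(<param> e n) = { d, e, k, n, u }.
In <decls> → <program>: <program> is at the end, add FOLLOW(<decls>) = { $, d, e, k, n, u }.
Union: FOLLOW(<program>) = { $, d, e, k, n, u }.

{ $, d, e, k, n, u }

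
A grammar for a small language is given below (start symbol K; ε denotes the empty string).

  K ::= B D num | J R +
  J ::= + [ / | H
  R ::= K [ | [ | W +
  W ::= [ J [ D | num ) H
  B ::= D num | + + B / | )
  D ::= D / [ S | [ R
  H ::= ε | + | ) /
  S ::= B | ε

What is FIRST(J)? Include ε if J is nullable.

J ::= + [ / contributes {+}.
From J ::= H: add FIRST(H) = { ), +, ε } (including ε since H is nullable).
Union: FIRST(J) = { ), +, ε }.

{ ), +, ε }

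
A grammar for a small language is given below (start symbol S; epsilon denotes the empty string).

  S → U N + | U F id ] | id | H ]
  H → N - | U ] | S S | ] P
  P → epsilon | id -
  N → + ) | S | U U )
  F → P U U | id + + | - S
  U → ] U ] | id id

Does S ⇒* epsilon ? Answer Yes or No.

Nullable nonterminals: P.
No production of S has an RHS whose symbols are all nullable, so S is not nullable.

No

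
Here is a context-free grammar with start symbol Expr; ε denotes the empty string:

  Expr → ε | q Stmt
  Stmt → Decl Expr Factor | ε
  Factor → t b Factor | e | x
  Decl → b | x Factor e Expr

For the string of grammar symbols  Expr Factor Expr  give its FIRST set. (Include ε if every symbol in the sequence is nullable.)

Add FIRST(Expr)\{ε} = { q }; Expr is nullable, continue.
Add FIRST(Factor) = { e, t, x }; Factor is not nullable, stop.

{ e, q, t, x }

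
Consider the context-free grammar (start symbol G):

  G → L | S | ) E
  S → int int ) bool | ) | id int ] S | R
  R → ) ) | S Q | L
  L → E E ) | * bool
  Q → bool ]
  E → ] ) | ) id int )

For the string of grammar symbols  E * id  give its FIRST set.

Add FIRST(E) = { ), ] }; E is not nullable, stop.

{ ), ] }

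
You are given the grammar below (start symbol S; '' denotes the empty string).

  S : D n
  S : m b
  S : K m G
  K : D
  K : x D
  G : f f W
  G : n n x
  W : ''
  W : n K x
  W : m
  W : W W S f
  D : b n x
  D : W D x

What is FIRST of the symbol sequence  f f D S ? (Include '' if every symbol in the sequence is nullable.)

f is a terminal; add {f} and stop.

{ f }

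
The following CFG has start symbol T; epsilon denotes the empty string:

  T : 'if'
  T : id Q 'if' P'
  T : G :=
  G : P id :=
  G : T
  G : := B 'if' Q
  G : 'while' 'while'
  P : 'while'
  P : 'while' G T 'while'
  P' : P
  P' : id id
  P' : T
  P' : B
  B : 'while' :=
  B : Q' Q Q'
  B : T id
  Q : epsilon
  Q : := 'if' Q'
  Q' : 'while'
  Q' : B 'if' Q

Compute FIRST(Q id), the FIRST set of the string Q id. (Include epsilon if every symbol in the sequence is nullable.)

Add FIRST(Q)\{epsilon} = { := }; Q is nullable, continue.
id is a terminal; add {id} and stop.

{ :=, id }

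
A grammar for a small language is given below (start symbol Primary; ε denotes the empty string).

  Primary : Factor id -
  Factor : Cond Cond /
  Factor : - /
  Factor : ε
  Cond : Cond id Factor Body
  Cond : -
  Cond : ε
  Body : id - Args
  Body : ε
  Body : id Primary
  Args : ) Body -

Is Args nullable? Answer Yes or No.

No

Nullable nonterminals: Body, Cond, Factor.
No production of Args has an RHS whose symbols are all nullable, so Args is not nullable.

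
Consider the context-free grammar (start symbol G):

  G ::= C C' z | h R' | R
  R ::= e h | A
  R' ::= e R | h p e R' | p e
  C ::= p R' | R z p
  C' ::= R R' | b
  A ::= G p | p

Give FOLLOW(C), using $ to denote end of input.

In G ::= C C' z: add FIRST(C' z) = { b, e, h, p }.
Union: FOLLOW(C) = { b, e, h, p }.

{ b, e, h, p }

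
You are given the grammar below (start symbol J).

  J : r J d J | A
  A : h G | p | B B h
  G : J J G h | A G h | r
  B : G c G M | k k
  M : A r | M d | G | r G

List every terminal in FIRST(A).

{ h, k, p, r }

A : h G contributes {h}.
A : p contributes {p}.
From A : B B h: add FIRST(B) = { h, k, p, r }.
Union: FIRST(A) = { h, k, p, r }.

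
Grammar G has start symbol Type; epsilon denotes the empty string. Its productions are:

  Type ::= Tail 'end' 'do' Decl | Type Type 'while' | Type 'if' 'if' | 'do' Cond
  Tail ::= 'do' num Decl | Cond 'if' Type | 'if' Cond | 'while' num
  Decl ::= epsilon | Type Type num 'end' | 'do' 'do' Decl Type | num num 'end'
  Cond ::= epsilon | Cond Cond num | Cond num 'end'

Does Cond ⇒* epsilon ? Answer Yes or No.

Yes

Cond has an epsilon-production, so Cond ⇒ epsilon.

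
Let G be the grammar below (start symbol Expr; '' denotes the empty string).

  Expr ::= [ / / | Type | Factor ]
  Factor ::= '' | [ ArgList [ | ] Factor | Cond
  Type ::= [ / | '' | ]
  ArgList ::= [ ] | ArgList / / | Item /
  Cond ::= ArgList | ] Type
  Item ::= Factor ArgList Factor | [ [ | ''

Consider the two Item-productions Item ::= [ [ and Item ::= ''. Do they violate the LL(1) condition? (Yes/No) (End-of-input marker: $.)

FIRST([ [) = { [ } and FIRST('') = { '' }.
The second is nullable but FOLLOW(Item) = { / } is disjoint from FIRST of the first.

No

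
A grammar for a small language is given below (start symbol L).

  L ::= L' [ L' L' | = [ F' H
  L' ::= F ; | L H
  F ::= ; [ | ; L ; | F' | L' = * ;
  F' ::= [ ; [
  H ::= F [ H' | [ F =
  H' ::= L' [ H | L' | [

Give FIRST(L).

From L ::= L' [ L' L': add FIRST(L') = { ;, =, [ }.
L ::= = [ F' H contributes {=}.
Union: FIRST(L) = { ;, =, [ }.

{ ;, =, [ }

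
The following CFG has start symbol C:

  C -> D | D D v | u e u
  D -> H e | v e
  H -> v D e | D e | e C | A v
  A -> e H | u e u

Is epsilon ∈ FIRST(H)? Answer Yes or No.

No nonterminal in this grammar is nullable.
No production of H has an RHS whose symbols are all nullable, so H is not nullable.

No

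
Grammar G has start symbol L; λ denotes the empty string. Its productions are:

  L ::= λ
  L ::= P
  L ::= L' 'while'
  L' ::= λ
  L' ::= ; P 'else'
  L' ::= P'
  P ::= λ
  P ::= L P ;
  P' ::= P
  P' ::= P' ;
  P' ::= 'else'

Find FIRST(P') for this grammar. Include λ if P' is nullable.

From P' ::= P: add FIRST(P) = { 'else', 'while', ;, λ } (including λ since P is nullable).
From P' ::= P' ;: P' nullable, take FIRST(P') ∪ {;} = { 'else', 'while', ; }.
P' ::= 'else' contributes {'else'}.
Union: FIRST(P') = { 'else', 'while', ;, λ }.

{ 'else', 'while', ;, λ }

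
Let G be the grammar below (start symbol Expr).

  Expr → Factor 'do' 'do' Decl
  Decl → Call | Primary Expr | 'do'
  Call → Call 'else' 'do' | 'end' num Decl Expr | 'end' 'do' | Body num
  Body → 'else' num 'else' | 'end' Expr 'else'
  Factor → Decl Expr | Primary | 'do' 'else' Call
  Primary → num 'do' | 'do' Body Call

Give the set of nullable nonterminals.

{ } (none)

No nonterminal has an empty production or an RHS whose symbols are all nullable.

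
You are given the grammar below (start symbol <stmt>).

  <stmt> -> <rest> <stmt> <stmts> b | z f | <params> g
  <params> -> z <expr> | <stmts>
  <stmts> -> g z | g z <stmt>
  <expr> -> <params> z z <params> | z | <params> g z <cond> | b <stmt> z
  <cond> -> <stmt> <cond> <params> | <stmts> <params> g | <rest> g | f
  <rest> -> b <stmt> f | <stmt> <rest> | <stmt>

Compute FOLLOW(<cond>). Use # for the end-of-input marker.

{ g, z }

In <expr> -> <params> g z <cond>: <cond> is at the end, add FOLLOW(<expr>) = { g, z }.
In <cond> -> <stmt> <cond> <params>: add FIRST(<params>) = { g, z }.
Union: FOLLOW(<cond>) = { g, z }.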